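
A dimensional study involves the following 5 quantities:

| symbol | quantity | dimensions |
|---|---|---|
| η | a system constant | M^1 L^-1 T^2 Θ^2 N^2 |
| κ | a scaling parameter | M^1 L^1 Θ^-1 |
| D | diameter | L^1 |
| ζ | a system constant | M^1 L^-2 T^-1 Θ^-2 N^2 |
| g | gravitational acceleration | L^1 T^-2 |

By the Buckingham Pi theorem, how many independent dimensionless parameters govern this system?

0

There are 5 variables and 5 base dimensions (M, L, T, Θ, N).
The dimension matrix has rank 5.
Independent dimensionless groups: 5 − 5 = 0.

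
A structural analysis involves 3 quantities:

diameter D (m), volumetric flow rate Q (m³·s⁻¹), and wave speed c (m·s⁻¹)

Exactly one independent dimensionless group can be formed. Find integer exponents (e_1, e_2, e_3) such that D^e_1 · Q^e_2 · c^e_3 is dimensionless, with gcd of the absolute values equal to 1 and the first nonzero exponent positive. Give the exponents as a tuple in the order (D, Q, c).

L: e_1·(1) + e_2·(3) + e_3·(1) = 0
T: e_1·(0) + e_2·(-1) + e_3·(-1) = 0
Solving this homogeneous linear system for the smallest-integer solution (first nonzero entry positive) gives (2, -1, 1).

(2, -1, 1)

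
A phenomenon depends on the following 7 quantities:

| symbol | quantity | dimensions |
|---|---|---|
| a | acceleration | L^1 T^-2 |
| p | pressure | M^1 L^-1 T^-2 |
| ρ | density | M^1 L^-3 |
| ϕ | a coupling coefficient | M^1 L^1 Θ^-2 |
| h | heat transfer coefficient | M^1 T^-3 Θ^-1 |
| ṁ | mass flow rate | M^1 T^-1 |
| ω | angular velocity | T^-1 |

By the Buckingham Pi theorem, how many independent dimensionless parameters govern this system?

There are 7 variables and 4 base dimensions (M, L, T, Θ).
The dimension matrix has rank 4.
Independent dimensionless groups: 7 − 4 = 3.

3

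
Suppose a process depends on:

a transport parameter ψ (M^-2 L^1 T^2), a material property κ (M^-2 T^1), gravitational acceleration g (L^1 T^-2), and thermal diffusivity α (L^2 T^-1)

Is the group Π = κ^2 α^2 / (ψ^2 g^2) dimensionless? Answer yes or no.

Sum the exponent of each base dimension across the product:
  M: −2·[ψ]_M + 2·[κ]_M − 2·[g]_M + 2·[α]_M = −2·(-2) + 2·(-2) − 2·(0) + 2·(0) = 0
  L: −2·[ψ]_L + 2·[κ]_L − 2·[g]_L + 2·[α]_L = −2·(1) + 2·(0) − 2·(1) + 2·(2) = 0
  T: −2·[ψ]_T + 2·[κ]_T − 2·[g]_T + 2·[α]_T = −2·(2) + 2·(1) − 2·(-2) + 2·(-1) = 0
All base exponents vanish — dimensionless.

yes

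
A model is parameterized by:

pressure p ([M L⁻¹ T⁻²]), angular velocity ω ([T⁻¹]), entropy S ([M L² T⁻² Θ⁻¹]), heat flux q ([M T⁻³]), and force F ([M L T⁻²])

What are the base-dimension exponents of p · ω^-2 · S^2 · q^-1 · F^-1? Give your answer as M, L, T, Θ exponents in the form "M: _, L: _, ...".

M: 1, L: 2, T: 1, Θ: -2

Collect each base-dimension exponent across the product:
  M: (1) − 2·(0) + 2·(1) − (1) − (1) = 1
  L: (-1) − 2·(0) + 2·(2) − (0) − (1) = 2
  T: (-2) − 2·(-1) + 2·(-2) − (-3) − (-2) = 1
  Θ: (0) − 2·(0) + 2·(-1) − (0) − (0) = -2
So the dimensions are [M L² T Θ⁻²].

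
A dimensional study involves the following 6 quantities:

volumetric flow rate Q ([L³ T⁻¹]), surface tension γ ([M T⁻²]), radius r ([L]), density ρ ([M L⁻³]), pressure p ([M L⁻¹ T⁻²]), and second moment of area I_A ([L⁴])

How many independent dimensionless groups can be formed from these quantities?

3

There are 6 variables and 3 base dimensions (M, L, T).
The dimension matrix has rank 3.
Independent dimensionless groups: 6 − 3 = 3.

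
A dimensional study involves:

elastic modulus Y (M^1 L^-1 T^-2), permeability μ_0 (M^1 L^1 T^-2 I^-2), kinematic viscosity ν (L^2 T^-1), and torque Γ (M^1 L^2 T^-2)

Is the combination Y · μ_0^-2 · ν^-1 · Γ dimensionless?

no

Sum the exponent of each base dimension across the product:
  M: [Y]_M − 2·[μ_0]_M − [ν]_M + [Γ]_M = (1) − 2·(1) − (0) + (1) = 0
  L: [Y]_L − 2·[μ_0]_L − [ν]_L + [Γ]_L = (-1) − 2·(1) − (2) + (2) = -3
  T: [Y]_T − 2·[μ_0]_T − [ν]_T + [Γ]_T = (-2) − 2·(-2) − (-1) + (-2) = 1
  I: [Y]_I − 2·[μ_0]_I − [ν]_I + [Γ]_I = (0) − 2·(-2) − (0) + (0) = 4
Net dimensions [L⁻³ T I⁴] ≠ [1] — not dimensionless.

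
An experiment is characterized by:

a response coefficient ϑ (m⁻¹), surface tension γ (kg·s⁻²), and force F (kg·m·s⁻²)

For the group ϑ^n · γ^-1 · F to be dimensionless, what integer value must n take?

1

Balance the L exponent: (-1)·n from ϑ, plus −(0) + (1) = 1 from the rest, must sum to zero.
−n + 1 = 0, so n = 1.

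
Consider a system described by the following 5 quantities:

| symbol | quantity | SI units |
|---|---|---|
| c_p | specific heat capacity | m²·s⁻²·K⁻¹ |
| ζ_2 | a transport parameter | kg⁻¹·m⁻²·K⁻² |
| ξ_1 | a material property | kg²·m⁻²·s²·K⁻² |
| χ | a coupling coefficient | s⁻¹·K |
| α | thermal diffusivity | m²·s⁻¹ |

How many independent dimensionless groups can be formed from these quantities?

1

There are 5 variables and 4 base dimensions (M, L, T, Θ).
The dimension matrix has rank 4.
Independent dimensionless groups: 5 − 4 = 1.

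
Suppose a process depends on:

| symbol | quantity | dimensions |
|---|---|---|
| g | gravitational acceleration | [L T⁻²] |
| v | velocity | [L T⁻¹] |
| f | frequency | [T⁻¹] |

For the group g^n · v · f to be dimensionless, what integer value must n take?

Balance the L exponent: (1)·n from g, plus (1) + (0) = 1 from the rest, must sum to zero.
n + 1 = 0, so n = -1.

-1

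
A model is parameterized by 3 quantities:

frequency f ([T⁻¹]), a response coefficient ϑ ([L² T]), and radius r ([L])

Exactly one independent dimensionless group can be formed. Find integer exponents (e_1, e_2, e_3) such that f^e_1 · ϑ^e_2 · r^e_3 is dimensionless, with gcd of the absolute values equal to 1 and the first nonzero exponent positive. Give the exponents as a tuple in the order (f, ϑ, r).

L: e_1·(0) + e_2·(2) + e_3·(1) = 0
T: e_1·(-1) + e_2·(1) + e_3·(0) = 0
Solving this homogeneous linear system for the smallest-integer solution (first nonzero entry positive) gives (1, 1, -2).

(1, 1, -2)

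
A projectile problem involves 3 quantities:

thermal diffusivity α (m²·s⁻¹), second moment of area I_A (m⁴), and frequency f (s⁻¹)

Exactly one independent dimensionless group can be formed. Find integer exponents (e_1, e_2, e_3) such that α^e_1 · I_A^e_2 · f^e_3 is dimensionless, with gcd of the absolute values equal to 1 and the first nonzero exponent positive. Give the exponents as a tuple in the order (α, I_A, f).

(2, -1, -2)

L: e_1·(2) + e_2·(4) + e_3·(0) = 0
T: e_1·(-1) + e_2·(0) + e_3·(-1) = 0
Solving this homogeneous linear system for the smallest-integer solution (first nonzero entry positive) gives (2, -1, -2).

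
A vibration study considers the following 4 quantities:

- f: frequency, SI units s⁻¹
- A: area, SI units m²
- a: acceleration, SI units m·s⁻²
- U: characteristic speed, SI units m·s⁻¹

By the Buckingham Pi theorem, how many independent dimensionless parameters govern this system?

There are 4 variables and 2 base dimensions (L, T).
The dimension matrix has rank 2.
Independent dimensionless groups: 4 − 2 = 2.

2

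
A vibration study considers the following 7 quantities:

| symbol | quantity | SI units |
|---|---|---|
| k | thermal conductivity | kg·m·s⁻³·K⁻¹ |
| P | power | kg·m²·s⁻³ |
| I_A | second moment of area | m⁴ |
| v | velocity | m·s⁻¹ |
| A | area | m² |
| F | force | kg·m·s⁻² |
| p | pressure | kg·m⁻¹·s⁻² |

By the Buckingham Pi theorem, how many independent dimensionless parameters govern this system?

3

There are 7 variables and 4 base dimensions (M, L, T, Θ).
The dimension matrix has rank 4.
Independent dimensionless groups: 7 − 4 = 3.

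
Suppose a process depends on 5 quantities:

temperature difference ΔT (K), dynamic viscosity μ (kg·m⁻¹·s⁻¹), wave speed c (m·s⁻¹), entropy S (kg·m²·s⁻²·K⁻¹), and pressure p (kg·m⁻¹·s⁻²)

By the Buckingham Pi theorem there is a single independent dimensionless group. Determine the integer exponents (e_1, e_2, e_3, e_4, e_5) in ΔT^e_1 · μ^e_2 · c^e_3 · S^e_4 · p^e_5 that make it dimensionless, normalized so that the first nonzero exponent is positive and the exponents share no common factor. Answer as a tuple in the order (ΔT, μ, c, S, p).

(1, -3, -3, 1, 2)

M: e_1·(0) + e_2·(1) + e_3·(0) + e_4·(1) + e_5·(1) = 0
L: e_1·(0) + e_2·(-1) + e_3·(1) + e_4·(2) + e_5·(-1) = 0
T: e_1·(0) + e_2·(-1) + e_3·(-1) + e_4·(-2) + e_5·(-2) = 0
Θ: e_1·(1) + e_2·(0) + e_3·(0) + e_4·(-1) + e_5·(0) = 0
Solving this homogeneous linear system for the smallest-integer solution (first nonzero entry positive) gives (1, -3, -3, 1, 2).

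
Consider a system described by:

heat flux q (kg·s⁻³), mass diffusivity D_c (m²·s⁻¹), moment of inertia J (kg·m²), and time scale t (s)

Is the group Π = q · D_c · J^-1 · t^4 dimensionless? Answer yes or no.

yes

Sum the exponent of each base dimension across the product:
  M: [q]_M + [D_c]_M − [J]_M + 4·[t]_M = (1) + (0) − (1) + 4·(0) = 0
  L: [q]_L + [D_c]_L − [J]_L + 4·[t]_L = (0) + (2) − (2) + 4·(0) = 0
  T: [q]_T + [D_c]_T − [J]_T + 4·[t]_T = (-3) + (-1) − (0) + 4·(1) = 0
All base exponents vanish — dimensionless.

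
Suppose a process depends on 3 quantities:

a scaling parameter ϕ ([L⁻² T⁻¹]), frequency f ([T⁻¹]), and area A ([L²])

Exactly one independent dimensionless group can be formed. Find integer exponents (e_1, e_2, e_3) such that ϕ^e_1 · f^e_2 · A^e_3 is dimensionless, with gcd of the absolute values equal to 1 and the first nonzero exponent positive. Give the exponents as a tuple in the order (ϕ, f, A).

L: e_1·(-2) + e_2·(0) + e_3·(2) = 0
T: e_1·(-1) + e_2·(-1) + e_3·(0) = 0
Solving this homogeneous linear system for the smallest-integer solution (first nonzero entry positive) gives (1, -1, 1).

(1, -1, 1)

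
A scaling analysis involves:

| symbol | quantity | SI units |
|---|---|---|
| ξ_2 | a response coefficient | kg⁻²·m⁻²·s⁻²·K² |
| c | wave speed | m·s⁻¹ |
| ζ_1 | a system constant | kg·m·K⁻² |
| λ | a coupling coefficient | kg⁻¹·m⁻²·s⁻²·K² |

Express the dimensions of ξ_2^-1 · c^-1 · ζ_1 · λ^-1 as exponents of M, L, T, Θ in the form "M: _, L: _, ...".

M: 4, L: 4, T: 5, Θ: -6

Collect each base-dimension exponent across the product:
  M: −(-2) − (0) + (1) − (-1) = 4
  L: −(-2) − (1) + (1) − (-2) = 4
  T: −(-2) − (-1) + (0) − (-2) = 5
  Θ: −(2) − (0) + (-2) − (2) = -6
So the dimensions are [M⁴ L⁴ T⁵ Θ⁻⁶].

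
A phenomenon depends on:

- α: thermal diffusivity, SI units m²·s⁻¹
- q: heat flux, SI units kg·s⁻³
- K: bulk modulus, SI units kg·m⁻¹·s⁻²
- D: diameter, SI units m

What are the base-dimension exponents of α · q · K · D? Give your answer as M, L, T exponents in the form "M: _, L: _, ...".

Collect each base-dimension exponent across the product:
  M: (0) + (1) + (1) + (0) = 2
  L: (2) + (0) + (-1) + (1) = 2
  T: (-1) + (-3) + (-2) + (0) = -6
So the dimensions are [M² L² T⁻⁶].

M: 2, L: 2, T: -6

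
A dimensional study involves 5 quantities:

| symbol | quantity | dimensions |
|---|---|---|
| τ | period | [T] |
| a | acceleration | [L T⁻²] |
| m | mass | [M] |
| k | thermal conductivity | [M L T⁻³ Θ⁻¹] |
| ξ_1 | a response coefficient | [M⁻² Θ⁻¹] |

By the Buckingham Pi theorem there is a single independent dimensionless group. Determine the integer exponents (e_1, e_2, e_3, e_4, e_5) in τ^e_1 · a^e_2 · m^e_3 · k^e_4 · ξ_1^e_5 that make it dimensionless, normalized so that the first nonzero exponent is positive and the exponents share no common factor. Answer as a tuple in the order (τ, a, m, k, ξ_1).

(1, -1, -3, 1, -1)

M: e_1·(0) + e_2·(0) + e_3·(1) + e_4·(1) + e_5·(-2) = 0
L: e_1·(0) + e_2·(1) + e_3·(0) + e_4·(1) + e_5·(0) = 0
T: e_1·(1) + e_2·(-2) + e_3·(0) + e_4·(-3) + e_5·(0) = 0
Θ: e_1·(0) + e_2·(0) + e_3·(0) + e_4·(-1) + e_5·(-1) = 0
Solving this homogeneous linear system for the smallest-integer solution (first nonzero entry positive) gives (1, -1, -3, 1, -1).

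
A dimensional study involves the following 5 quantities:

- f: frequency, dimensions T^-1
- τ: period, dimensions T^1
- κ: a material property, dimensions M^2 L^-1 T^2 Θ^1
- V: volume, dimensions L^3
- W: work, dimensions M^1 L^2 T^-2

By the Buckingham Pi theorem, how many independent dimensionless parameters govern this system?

There are 5 variables and 4 base dimensions (M, L, T, Θ).
The dimension matrix has rank 4.
Independent dimensionless groups: 5 − 4 = 1.

1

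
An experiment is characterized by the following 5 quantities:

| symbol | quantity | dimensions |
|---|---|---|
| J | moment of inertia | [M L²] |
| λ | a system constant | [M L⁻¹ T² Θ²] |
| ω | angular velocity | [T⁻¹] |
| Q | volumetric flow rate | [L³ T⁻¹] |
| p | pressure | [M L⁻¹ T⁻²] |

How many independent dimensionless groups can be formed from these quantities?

1

There are 5 variables and 4 base dimensions (M, L, T, Θ).
The dimension matrix has rank 4.
Independent dimensionless groups: 5 − 4 = 1.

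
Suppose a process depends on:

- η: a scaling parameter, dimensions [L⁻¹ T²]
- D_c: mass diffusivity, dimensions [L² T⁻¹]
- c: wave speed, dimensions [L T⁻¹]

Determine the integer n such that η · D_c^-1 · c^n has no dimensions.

Balance the L exponent: (1)·n from c, plus (-1) − (2) = -3 from the rest, must sum to zero.
n − 3 = 0, so n = 3.

3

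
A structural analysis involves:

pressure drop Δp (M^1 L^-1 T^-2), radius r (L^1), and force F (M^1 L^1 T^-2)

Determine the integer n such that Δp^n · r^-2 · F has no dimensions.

-1

Balance the M exponent: (1)·n from Δp, plus −2·(0) + (1) = 1 from the rest, must sum to zero.
n + 1 = 0, so n = -1.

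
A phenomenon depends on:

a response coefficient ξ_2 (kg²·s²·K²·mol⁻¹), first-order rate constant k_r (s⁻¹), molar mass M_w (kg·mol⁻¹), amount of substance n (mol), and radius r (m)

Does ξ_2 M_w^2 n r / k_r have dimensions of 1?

Sum the exponent of each base dimension across the product:
  M: [ξ_2]_M − [k_r]_M + 2·[M_w]_M + [n]_M + [r]_M = (2) − (0) + 2·(1) + (0) + (0) = 4
  L: [ξ_2]_L − [k_r]_L + 2·[M_w]_L + [n]_L + [r]_L = (0) − (0) + 2·(0) + (0) + (1) = 1
  T: [ξ_2]_T − [k_r]_T + 2·[M_w]_T + [n]_T + [r]_T = (2) − (-1) + 2·(0) + (0) + (0) = 3
  Θ: [ξ_2]_Θ − [k_r]_Θ + 2·[M_w]_Θ + [n]_Θ + [r]_Θ = (2) − (0) + 2·(0) + (0) + (0) = 2
  N: [ξ_2]_N − [k_r]_N + 2·[M_w]_N + [n]_N + [r]_N = (-1) − (0) + 2·(-1) + (1) + (0) = -2
Net dimensions [M⁴ L T³ Θ² N⁻²] ≠ [1] — not dimensionless.

no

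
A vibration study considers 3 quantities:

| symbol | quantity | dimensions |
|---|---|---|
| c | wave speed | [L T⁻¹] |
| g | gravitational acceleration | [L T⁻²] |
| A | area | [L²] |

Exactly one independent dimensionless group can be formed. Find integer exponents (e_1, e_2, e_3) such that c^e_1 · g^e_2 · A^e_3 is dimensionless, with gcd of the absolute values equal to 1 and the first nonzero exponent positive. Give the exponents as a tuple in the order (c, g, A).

L: e_1·(1) + e_2·(1) + e_3·(2) = 0
T: e_1·(-1) + e_2·(-2) + e_3·(0) = 0
Solving this homogeneous linear system for the smallest-integer solution (first nonzero entry positive) gives (4, -2, -1).

(4, -2, -1)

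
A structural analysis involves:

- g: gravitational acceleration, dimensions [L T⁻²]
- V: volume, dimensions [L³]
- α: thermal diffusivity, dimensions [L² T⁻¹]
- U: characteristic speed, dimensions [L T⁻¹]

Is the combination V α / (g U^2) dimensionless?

no

Sum the exponent of each base dimension across the product:
  L: −[g]_L + [V]_L + [α]_L − 2·[U]_L = −(1) + (3) + (2) − 2·(1) = 2
  T: −[g]_T + [V]_T + [α]_T − 2·[U]_T = −(-2) + (0) + (-1) − 2·(-1) = 3
Net dimensions [L² T³] ≠ [1] — not dimensionless.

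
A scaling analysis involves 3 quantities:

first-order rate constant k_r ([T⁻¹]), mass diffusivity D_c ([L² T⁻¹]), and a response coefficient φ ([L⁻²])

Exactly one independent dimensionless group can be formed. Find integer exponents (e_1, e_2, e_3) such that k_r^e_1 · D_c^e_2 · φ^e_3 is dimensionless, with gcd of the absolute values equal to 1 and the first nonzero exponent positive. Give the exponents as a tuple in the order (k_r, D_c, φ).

L: e_1·(0) + e_2·(2) + e_3·(-2) = 0
T: e_1·(-1) + e_2·(-1) + e_3·(0) = 0
Solving this homogeneous linear system for the smallest-integer solution (first nonzero entry positive) gives (1, -1, -1).

(1, -1, -1)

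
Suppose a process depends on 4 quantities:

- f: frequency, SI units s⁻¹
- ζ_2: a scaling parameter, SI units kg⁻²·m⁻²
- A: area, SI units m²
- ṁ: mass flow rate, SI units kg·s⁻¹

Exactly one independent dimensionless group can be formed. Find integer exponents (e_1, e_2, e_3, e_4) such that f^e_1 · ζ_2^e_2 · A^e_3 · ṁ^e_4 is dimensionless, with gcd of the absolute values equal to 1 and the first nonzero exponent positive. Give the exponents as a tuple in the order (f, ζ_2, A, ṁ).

M: e_1·(0) + e_2·(-2) + e_3·(0) + e_4·(1) = 0
L: e_1·(0) + e_2·(-2) + e_3·(2) + e_4·(0) = 0
T: e_1·(-1) + e_2·(0) + e_3·(0) + e_4·(-1) = 0
Solving this homogeneous linear system for the smallest-integer solution (first nonzero entry positive) gives (2, -1, -1, -2).

(2, -1, -1, -2)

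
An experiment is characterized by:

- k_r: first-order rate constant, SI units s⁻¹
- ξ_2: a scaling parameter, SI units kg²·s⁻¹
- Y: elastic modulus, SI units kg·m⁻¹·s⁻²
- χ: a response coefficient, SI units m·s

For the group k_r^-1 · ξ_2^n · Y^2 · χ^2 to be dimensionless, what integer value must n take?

Balance the M exponent: (2)·n from ξ_2, plus −(0) + 2·(1) + 2·(0) = 2 from the rest, must sum to zero.
2n + 2 = 0, so n = -1.

-1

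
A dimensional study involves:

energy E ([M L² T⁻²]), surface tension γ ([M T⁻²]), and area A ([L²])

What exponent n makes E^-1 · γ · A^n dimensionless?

Balance the L exponent: (2)·n from A, plus −(2) + (0) = -2 from the rest, must sum to zero.
2n − 2 = 0, so n = 1.

1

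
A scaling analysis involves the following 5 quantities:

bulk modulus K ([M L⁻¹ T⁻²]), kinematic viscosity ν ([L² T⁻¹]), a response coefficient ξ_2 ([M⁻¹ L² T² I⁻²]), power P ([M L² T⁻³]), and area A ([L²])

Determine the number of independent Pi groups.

There are 5 variables and 4 base dimensions (M, L, T, I).
The dimension matrix has rank 4.
Independent dimensionless groups: 5 − 4 = 1.

1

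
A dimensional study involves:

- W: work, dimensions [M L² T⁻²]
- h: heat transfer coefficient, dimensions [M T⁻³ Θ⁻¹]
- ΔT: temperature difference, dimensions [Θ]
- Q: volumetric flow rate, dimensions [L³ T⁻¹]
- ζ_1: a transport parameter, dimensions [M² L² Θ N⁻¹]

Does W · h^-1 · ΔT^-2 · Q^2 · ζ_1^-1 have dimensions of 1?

Sum the exponent of each base dimension across the product:
  M: [W]_M − [h]_M − 2·[ΔT]_M + 2·[Q]_M − [ζ_1]_M = (1) − (1) − 2·(0) + 2·(0) − (2) = -2
  L: [W]_L − [h]_L − 2·[ΔT]_L + 2·[Q]_L − [ζ_1]_L = (2) − (0) − 2·(0) + 2·(3) − (2) = 6
  T: [W]_T − [h]_T − 2·[ΔT]_T + 2·[Q]_T − [ζ_1]_T = (-2) − (-3) − 2·(0) + 2·(-1) − (0) = -1
  Θ: [W]_Θ − [h]_Θ − 2·[ΔT]_Θ + 2·[Q]_Θ − [ζ_1]_Θ = (0) − (-1) − 2·(1) + 2·(0) − (1) = -2
  N: [W]_N − [h]_N − 2·[ΔT]_N + 2·[Q]_N − [ζ_1]_N = (0) − (0) − 2·(0) + 2·(0) − (-1) = 1
Net dimensions [M⁻² L⁶ T⁻¹ Θ⁻² N] ≠ [1] — not dimensionless.

no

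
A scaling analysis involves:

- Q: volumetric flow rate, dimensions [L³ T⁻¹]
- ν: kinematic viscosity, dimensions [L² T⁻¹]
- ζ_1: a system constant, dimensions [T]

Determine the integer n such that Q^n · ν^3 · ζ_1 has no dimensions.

-2

Balance the L exponent: (3)·n from Q, plus 3·(2) + (0) = 6 from the rest, must sum to zero.
3n + 6 = 0, so n = -2.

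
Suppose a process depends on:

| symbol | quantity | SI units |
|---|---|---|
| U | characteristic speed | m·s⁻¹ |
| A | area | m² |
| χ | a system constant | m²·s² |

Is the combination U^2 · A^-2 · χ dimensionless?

Sum the exponent of each base dimension across the product:
  L: 2·[U]_L − 2·[A]_L + [χ]_L = 2·(1) − 2·(2) + (2) = 0
  T: 2·[U]_T − 2·[A]_T + [χ]_T = 2·(-1) − 2·(0) + (2) = 0
All base exponents vanish — dimensionless.

yes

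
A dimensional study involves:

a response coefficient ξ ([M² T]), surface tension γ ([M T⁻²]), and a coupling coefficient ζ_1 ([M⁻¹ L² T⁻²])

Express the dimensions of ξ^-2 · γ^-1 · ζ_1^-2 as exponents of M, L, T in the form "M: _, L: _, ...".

Collect each base-dimension exponent across the product:
  M: −2·(2) − (1) − 2·(-1) = -3
  L: −2·(0) − (0) − 2·(2) = -4
  T: −2·(1) − (-2) − 2·(-2) = 4
So the dimensions are [M⁻³ L⁻⁴ T⁴].

M: -3, L: -4, T: 4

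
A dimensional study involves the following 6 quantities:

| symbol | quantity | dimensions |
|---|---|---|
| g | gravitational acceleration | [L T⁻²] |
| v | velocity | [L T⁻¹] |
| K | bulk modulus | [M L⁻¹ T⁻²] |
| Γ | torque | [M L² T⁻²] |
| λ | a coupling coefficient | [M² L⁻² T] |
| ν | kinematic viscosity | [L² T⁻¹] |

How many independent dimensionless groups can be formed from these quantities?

There are 6 variables and 3 base dimensions (M, L, T).
The dimension matrix has rank 3.
Independent dimensionless groups: 6 − 3 = 3.

3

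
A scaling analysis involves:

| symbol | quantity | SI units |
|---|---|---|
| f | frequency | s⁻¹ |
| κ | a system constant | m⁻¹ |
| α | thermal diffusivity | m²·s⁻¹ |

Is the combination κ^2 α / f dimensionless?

yes

Sum the exponent of each base dimension across the product:
  L: −[f]_L + 2·[κ]_L + [α]_L = −(0) + 2·(-1) + (2) = 0
  T: −[f]_T + 2·[κ]_T + [α]_T = −(-1) + 2·(0) + (-1) = 0
All base exponents vanish — dimensionless.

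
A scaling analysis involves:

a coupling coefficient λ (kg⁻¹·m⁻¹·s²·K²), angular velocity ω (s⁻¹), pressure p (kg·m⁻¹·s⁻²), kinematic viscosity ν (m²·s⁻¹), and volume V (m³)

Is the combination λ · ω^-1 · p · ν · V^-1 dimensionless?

Sum the exponent of each base dimension across the product:
  M: [λ]_M − [ω]_M + [p]_M + [ν]_M − [V]_M = (-1) − (0) + (1) + (0) − (0) = 0
  L: [λ]_L − [ω]_L + [p]_L + [ν]_L − [V]_L = (-1) − (0) + (-1) + (2) − (3) = -3
  T: [λ]_T − [ω]_T + [p]_T + [ν]_T − [V]_T = (2) − (-1) + (-2) + (-1) − (0) = 0
  Θ: [λ]_Θ − [ω]_Θ + [p]_Θ + [ν]_Θ − [V]_Θ = (2) − (0) + (0) + (0) − (0) = 2
Net dimensions [L⁻³ Θ²] ≠ [1] — not dimensionless.

no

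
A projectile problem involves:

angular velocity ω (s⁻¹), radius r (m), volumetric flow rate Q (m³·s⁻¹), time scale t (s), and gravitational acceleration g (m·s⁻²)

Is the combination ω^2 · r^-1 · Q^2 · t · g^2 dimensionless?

Sum the exponent of each base dimension across the product:
  L: 2·[ω]_L − [r]_L + 2·[Q]_L + [t]_L + 2·[g]_L = 2·(0) − (1) + 2·(3) + (0) + 2·(1) = 7
  T: 2·[ω]_T − [r]_T + 2·[Q]_T + [t]_T + 2·[g]_T = 2·(-1) − (0) + 2·(-1) + (1) + 2·(-2) = -7
Net dimensions [L⁷ T⁻⁷] ≠ [1] — not dimensionless.

no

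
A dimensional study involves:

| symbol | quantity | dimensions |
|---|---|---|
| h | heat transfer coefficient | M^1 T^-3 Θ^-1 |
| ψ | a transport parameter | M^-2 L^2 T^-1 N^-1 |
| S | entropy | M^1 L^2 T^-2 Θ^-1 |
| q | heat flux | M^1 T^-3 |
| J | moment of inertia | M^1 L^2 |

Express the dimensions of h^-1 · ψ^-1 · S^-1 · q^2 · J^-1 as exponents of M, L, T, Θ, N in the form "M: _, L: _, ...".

Collect each base-dimension exponent across the product:
  M: −(1) − (-2) − (1) + 2·(1) − (1) = 1
  L: −(0) − (2) − (2) + 2·(0) − (2) = -6
  T: −(-3) − (-1) − (-2) + 2·(-3) − (0) = 0
  Θ: −(-1) − (0) − (-1) + 2·(0) − (0) = 2
  N: −(0) − (-1) − (0) + 2·(0) − (0) = 1
So the dimensions are [M L⁻⁶ Θ² N].

M: 1, L: -6, T: 0, Θ: 2, N: 1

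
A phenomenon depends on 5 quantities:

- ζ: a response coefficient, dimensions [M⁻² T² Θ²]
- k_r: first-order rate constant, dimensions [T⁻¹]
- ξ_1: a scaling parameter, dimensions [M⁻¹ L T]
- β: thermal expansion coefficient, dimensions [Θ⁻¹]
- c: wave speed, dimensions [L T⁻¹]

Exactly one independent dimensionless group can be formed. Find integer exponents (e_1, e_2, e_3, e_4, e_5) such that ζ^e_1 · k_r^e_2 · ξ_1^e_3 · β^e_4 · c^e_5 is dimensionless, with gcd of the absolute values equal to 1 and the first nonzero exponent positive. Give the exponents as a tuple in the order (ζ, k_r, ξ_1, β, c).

M: e_1·(-2) + e_2·(0) + e_3·(-1) + e_4·(0) + e_5·(0) = 0
L: e_1·(0) + e_2·(0) + e_3·(1) + e_4·(0) + e_5·(1) = 0
T: e_1·(2) + e_2·(-1) + e_3·(1) + e_4·(0) + e_5·(-1) = 0
Θ: e_1·(2) + e_2·(0) + e_3·(0) + e_4·(-1) + e_5·(0) = 0
Solving this homogeneous linear system for the smallest-integer solution (first nonzero entry positive) gives (1, -2, -2, 2, 2).

(1, -2, -2, 2, 2)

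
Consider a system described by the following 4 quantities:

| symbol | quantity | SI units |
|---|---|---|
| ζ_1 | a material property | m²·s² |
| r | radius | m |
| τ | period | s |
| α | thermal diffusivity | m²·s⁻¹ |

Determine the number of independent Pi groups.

There are 4 variables and 2 base dimensions (L, T).
The dimension matrix has rank 2.
Independent dimensionless groups: 4 − 2 = 2.

2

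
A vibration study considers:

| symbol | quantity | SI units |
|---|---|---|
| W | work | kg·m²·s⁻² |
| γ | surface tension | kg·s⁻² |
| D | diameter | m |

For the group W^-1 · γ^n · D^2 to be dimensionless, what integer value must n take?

Balance the M exponent: (1)·n from γ, plus −(1) + 2·(0) = -1 from the rest, must sum to zero.
n − 1 = 0, so n = 1.

1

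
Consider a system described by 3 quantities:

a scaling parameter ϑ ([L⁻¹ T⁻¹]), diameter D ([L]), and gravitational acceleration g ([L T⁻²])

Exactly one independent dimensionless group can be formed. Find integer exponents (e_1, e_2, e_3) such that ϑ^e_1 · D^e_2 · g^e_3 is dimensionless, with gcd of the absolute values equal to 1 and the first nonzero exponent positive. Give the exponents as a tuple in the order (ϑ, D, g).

(2, 3, -1)

L: e_1·(-1) + e_2·(1) + e_3·(1) = 0
T: e_1·(-1) + e_2·(0) + e_3·(-2) = 0
Solving this homogeneous linear system for the smallest-integer solution (first nonzero entry positive) gives (2, 3, -1).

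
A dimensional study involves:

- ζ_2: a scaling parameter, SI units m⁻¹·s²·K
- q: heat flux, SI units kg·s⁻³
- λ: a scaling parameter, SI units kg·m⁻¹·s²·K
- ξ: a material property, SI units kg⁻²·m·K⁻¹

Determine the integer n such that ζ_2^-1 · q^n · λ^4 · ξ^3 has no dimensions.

Balance the M exponent: (1)·n from q, plus −(0) + 4·(1) + 3·(-2) = -2 from the rest, must sum to zero.
n − 2 = 0, so n = 2.

2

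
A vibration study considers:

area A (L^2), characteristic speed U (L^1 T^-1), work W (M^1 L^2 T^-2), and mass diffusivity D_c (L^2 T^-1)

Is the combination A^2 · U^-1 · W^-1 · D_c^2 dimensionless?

no

Sum the exponent of each base dimension across the product:
  M: 2·[A]_M − [U]_M − [W]_M + 2·[D_c]_M = 2·(0) − (0) − (1) + 2·(0) = -1
  L: 2·[A]_L − [U]_L − [W]_L + 2·[D_c]_L = 2·(2) − (1) − (2) + 2·(2) = 5
  T: 2·[A]_T − [U]_T − [W]_T + 2·[D_c]_T = 2·(0) − (-1) − (-2) + 2·(-1) = 1
Net dimensions [M⁻¹ L⁵ T] ≠ [1] — not dimensionless.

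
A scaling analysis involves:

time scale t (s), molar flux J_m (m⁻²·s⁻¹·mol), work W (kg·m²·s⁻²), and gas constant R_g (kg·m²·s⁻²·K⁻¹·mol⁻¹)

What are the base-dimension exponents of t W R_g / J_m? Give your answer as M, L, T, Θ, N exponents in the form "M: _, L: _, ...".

Collect each base-dimension exponent across the product:
  M: (0) − (0) + (1) + (1) = 2
  L: (0) − (-2) + (2) + (2) = 6
  T: (1) − (-1) + (-2) + (-2) = -2
  Θ: (0) − (0) + (0) + (-1) = -1
  N: (0) − (1) + (0) + (-1) = -2
So the dimensions are [M² L⁶ T⁻² Θ⁻¹ N⁻²].

M: 2, L: 6, T: -2, Θ: -1, N: -2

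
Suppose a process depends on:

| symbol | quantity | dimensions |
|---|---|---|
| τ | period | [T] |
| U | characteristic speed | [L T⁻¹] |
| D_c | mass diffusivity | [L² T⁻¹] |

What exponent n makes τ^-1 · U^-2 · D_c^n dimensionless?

1

Balance the L exponent: (2)·n from D_c, plus −(0) − 2·(1) = -2 from the rest, must sum to zero.
2n − 2 = 0, so n = 1.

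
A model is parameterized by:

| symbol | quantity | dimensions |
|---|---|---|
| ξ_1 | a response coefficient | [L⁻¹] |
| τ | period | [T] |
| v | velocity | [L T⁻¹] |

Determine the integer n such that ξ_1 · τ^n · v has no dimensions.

1

Balance the T exponent: (1)·n from τ, plus (0) + (-1) = -1 from the rest, must sum to zero.
n − 1 = 0, so n = 1.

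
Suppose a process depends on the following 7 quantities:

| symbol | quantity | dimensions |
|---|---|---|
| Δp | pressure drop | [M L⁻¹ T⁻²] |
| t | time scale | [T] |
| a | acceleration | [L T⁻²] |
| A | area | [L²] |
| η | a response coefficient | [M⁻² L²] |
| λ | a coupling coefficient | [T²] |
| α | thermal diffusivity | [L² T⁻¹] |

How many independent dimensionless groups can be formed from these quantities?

There are 7 variables and 3 base dimensions (M, L, T).
The dimension matrix has rank 3.
Independent dimensionless groups: 7 − 3 = 4.

4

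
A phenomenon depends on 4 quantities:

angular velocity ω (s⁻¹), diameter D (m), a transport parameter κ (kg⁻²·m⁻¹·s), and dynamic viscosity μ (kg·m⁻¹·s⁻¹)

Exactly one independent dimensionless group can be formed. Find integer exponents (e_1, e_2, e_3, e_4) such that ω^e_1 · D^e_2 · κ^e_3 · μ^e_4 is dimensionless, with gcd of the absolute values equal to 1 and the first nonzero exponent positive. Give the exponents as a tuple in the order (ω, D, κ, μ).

(1, -3, -1, -2)

M: e_1·(0) + e_2·(0) + e_3·(-2) + e_4·(1) = 0
L: e_1·(0) + e_2·(1) + e_3·(-1) + e_4·(-1) = 0
T: e_1·(-1) + e_2·(0) + e_3·(1) + e_4·(-1) = 0
Solving this homogeneous linear system for the smallest-integer solution (first nonzero entry positive) gives (1, -3, -1, -2).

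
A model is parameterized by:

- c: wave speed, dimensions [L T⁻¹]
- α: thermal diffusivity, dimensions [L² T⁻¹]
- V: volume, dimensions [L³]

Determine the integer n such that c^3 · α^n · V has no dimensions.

-3

Balance the L exponent: (2)·n from α, plus 3·(1) + (3) = 6 from the rest, must sum to zero.
2n + 6 = 0, so n = -3.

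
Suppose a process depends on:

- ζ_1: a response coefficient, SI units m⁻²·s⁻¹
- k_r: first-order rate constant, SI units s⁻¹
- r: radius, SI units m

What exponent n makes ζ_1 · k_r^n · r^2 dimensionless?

Balance the T exponent: (-1)·n from k_r, plus (-1) + 2·(0) = -1 from the rest, must sum to zero.
−n − 1 = 0, so n = -1.

-1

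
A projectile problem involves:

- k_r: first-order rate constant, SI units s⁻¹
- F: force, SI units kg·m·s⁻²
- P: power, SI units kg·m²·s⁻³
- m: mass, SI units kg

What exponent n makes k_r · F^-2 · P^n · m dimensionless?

Balance the M exponent: (1)·n from P, plus (0) − 2·(1) + (1) = -1 from the rest, must sum to zero.
n − 1 = 0, so n = 1.

1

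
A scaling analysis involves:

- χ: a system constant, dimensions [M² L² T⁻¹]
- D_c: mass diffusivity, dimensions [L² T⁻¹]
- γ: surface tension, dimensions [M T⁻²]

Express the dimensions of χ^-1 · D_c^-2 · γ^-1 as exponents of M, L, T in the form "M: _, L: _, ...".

Collect each base-dimension exponent across the product:
  M: −(2) − 2·(0) − (1) = -3
  L: −(2) − 2·(2) − (0) = -6
  T: −(-1) − 2·(-1) − (-2) = 5
So the dimensions are [M⁻³ L⁻⁶ T⁵].

M: -3, L: -6, T: 5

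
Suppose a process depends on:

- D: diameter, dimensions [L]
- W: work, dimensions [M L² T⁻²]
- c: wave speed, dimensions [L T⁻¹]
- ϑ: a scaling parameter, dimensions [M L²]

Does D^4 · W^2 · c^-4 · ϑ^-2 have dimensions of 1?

yes

Sum the exponent of each base dimension across the product:
  M: 4·[D]_M + 2·[W]_M − 4·[c]_M − 2·[ϑ]_M = 4·(0) + 2·(1) − 4·(0) − 2·(1) = 0
  L: 4·[D]_L + 2·[W]_L − 4·[c]_L − 2·[ϑ]_L = 4·(1) + 2·(2) − 4·(1) − 2·(2) = 0
  T: 4·[D]_T + 2·[W]_T − 4·[c]_T − 2·[ϑ]_T = 4·(0) + 2·(-2) − 4·(-1) − 2·(0) = 0
All base exponents vanish — dimensionless.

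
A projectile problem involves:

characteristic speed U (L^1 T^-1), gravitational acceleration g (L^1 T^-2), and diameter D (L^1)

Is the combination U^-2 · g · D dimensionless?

yes

Sum the exponent of each base dimension across the product:
  M: −2·[U]_M + [g]_M + [D]_M = −2·(0) + (0) + (0) = 0
  L: −2·[U]_L + [g]_L + [D]_L = −2·(1) + (1) + (1) = 0
  T: −2·[U]_T + [g]_T + [D]_T = −2·(-1) + (-2) + (0) = 0
  N: −2·[U]_N + [g]_N + [D]_N = −2·(0) + (0) + (0) = 0
All base exponents vanish — dimensionless.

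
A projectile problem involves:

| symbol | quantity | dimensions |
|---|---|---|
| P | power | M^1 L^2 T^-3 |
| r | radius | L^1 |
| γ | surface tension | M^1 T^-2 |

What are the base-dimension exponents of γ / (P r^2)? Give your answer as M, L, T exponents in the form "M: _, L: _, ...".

Collect each base-dimension exponent across the product:
  M: −(1) − 2·(0) + (1) = 0
  L: −(2) − 2·(1) + (0) = -4
  T: −(-3) − 2·(0) + (-2) = 1
So the dimensions are [L⁻⁴ T].

M: 0, L: -4, T: 1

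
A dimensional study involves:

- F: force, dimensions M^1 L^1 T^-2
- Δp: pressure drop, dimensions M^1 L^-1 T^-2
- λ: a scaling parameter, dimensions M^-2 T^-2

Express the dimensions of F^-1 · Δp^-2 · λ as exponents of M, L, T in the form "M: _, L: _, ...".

M: -5, L: 1, T: 4

Collect each base-dimension exponent across the product:
  M: −(1) − 2·(1) + (-2) = -5
  L: −(1) − 2·(-1) + (0) = 1
  T: −(-2) − 2·(-2) + (-2) = 4
So the dimensions are [M⁻⁵ L T⁴].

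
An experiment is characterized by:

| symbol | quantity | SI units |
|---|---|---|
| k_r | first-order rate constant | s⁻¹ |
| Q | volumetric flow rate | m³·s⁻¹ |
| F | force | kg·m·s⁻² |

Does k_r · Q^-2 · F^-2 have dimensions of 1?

no

Sum the exponent of each base dimension across the product:
  M: [k_r]_M − 2·[Q]_M − 2·[F]_M = (0) − 2·(0) − 2·(1) = -2
  L: [k_r]_L − 2·[Q]_L − 2·[F]_L = (0) − 2·(3) − 2·(1) = -8
  T: [k_r]_T − 2·[Q]_T − 2·[F]_T = (-1) − 2·(-1) − 2·(-2) = 5
Net dimensions [M⁻² L⁻⁸ T⁵] ≠ [1] — not dimensionless.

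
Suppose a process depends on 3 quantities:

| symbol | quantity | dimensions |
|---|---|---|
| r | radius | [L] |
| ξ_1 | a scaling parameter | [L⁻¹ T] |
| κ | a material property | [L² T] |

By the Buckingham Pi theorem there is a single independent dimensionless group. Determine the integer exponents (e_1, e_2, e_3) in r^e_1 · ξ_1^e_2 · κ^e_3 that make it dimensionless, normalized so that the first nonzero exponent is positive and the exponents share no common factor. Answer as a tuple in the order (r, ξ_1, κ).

L: e_1·(1) + e_2·(-1) + e_3·(2) = 0
T: e_1·(0) + e_2·(1) + e_3·(1) = 0
Solving this homogeneous linear system for the smallest-integer solution (first nonzero entry positive) gives (3, 1, -1).

(3, 1, -1)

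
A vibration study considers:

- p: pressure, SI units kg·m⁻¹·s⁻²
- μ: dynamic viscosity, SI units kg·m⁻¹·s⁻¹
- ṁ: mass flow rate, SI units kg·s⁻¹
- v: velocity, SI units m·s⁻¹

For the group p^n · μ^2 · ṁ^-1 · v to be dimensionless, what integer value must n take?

-1

Balance the M exponent: (1)·n from p, plus 2·(1) − (1) + (0) = 1 from the rest, must sum to zero.
n + 1 = 0, so n = -1.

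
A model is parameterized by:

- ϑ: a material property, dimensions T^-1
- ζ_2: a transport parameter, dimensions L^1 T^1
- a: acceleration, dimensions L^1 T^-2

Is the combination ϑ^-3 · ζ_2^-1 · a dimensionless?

yes

Sum the exponent of each base dimension across the product:
  L: −3·[ϑ]_L − [ζ_2]_L + [a]_L = −3·(0) − (1) + (1) = 0
  T: −3·[ϑ]_T − [ζ_2]_T + [a]_T = −3·(-1) − (1) + (-2) = 0
All base exponents vanish — dimensionless.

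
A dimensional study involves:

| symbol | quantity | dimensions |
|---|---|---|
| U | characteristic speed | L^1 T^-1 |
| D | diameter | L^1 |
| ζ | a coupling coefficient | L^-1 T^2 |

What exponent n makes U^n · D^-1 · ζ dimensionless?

Balance the L exponent: (1)·n from U, plus −(1) + (-1) = -2 from the rest, must sum to zero.
n − 2 = 0, so n = 2.

2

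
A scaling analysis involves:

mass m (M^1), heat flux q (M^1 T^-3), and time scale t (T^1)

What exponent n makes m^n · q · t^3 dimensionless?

Balance the M exponent: (1)·n from m, plus (1) + 3·(0) = 1 from the rest, must sum to zero.
n + 1 = 0, so n = -1.

-1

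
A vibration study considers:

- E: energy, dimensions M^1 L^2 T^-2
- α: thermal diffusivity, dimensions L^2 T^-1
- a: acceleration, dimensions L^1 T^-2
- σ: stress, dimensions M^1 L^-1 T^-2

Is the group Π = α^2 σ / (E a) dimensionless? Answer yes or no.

yes

Sum the exponent of each base dimension across the product:
  M: −[E]_M + 2·[α]_M − [a]_M + [σ]_M = −(1) + 2·(0) − (0) + (1) = 0
  L: −[E]_L + 2·[α]_L − [a]_L + [σ]_L = −(2) + 2·(2) − (1) + (-1) = 0
  T: −[E]_T + 2·[α]_T − [a]_T + [σ]_T = −(-2) + 2·(-1) − (-2) + (-2) = 0
All base exponents vanish — dimensionless.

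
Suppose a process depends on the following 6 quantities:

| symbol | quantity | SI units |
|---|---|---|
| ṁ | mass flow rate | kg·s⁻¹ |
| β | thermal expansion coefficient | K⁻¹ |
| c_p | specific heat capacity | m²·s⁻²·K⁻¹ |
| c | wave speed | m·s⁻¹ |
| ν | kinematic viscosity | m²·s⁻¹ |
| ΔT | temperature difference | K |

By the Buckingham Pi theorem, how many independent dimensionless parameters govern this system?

There are 6 variables and 4 base dimensions (M, L, T, Θ).
The dimension matrix has rank 4.
Independent dimensionless groups: 6 − 4 = 2.

2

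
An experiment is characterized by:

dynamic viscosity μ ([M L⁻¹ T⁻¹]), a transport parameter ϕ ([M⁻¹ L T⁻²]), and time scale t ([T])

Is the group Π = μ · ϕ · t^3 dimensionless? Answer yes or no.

yes

Sum the exponent of each base dimension across the product:
  M: [μ]_M + [ϕ]_M + 3·[t]_M = (1) + (-1) + 3·(0) = 0
  L: [μ]_L + [ϕ]_L + 3·[t]_L = (-1) + (1) + 3·(0) = 0
  T: [μ]_T + [ϕ]_T + 3·[t]_T = (-1) + (-2) + 3·(1) = 0
All base exponents vanish — dimensionless.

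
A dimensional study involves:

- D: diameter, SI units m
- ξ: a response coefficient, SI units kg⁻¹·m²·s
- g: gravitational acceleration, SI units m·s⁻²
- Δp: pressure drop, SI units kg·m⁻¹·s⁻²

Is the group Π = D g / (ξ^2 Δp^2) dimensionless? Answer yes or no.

yes

Sum the exponent of each base dimension across the product:
  M: [D]_M − 2·[ξ]_M + [g]_M − 2·[Δp]_M = (0) − 2·(-1) + (0) − 2·(1) = 0
  L: [D]_L − 2·[ξ]_L + [g]_L − 2·[Δp]_L = (1) − 2·(2) + (1) − 2·(-1) = 0
  T: [D]_T − 2·[ξ]_T + [g]_T − 2·[Δp]_T = (0) − 2·(1) + (-2) − 2·(-2) = 0
All base exponents vanish — dimensionless.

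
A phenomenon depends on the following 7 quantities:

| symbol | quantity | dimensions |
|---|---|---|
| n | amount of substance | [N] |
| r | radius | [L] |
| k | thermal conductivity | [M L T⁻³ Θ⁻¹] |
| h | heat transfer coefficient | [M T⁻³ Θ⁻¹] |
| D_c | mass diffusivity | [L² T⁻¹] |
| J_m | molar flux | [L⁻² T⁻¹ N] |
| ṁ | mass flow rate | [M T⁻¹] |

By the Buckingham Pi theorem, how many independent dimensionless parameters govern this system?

2

There are 7 variables and 5 base dimensions (M, L, T, Θ, N).
The dimension matrix has rank 5.
Independent dimensionless groups: 7 − 5 = 2.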